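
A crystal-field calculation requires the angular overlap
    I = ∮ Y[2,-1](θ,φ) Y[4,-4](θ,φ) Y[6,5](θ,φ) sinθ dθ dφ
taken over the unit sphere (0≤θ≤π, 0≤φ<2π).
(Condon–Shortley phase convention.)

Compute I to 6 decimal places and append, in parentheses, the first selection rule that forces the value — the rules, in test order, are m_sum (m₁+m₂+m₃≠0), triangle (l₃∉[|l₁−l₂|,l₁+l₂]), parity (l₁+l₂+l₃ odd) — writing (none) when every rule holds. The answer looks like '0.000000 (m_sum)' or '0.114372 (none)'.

Checks pass: Σm=0; 12 even; l₃=6∈[2,6].
(2·2+1)(2·4+1)(2·6+1) = 585
Δ: 0! 4! 8! / 13! → 1/6435
sum: t=0:+1/2304 = 1/2304
3j²(2 4 6; 0 0 0) = Δ·Π!·Σ² = 5/143  (sign +1)
sum: t=0:+1/241920 = 1/241920
3j²(2 4 6; -1 -4 5) = Δ·Π!·Σ² = 1/39  (sign -1)
combine: 4πI² = 585·5/143·1/39 = 75/143
take √, sign -1: I = -0.20429497
No selection rule forces the value: the integral is nonzero (none).

-0.204295 (none)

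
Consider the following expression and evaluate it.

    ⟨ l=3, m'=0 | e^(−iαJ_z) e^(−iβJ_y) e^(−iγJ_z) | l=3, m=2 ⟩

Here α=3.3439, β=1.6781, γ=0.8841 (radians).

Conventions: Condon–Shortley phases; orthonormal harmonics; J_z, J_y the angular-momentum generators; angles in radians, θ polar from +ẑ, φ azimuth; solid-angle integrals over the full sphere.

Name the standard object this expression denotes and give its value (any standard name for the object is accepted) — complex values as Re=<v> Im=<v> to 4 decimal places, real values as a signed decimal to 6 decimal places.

Wigner D-matrix element, Re=0.0284 Im=0.1422

This is a Wigner D-matrix element — the rotation-matrix element ⟨l m'| R(α,β,γ) |l m⟩ in the angular-momentum basis.
First d^3_{0,2}(β=1.6781), then the phase factors e^{-i(0)α} and e^{-i(2)γ}:
Half-angle: c=0.668170, s=0.744009. N=√(6·6·120·1)=65.726707
k∈{2,3} keeps every argument non-negative
  k=2: (−1)^0·65.7267/(12)·0.6682^4·0.7440^2 = +0.604316
  k=3: (−1)^1·65.7267/(12)·0.6682^2·0.7440^4 = -0.749284
d^3_{0,2}(1.6781) = +0.604316 -0.749284 = -0.144968
Attach z-rotation phases: D = e^{-i(0)(3.3439)}·(-0.144968)·e^{-i(2)(0.8841)} = +0.028432+0.142152i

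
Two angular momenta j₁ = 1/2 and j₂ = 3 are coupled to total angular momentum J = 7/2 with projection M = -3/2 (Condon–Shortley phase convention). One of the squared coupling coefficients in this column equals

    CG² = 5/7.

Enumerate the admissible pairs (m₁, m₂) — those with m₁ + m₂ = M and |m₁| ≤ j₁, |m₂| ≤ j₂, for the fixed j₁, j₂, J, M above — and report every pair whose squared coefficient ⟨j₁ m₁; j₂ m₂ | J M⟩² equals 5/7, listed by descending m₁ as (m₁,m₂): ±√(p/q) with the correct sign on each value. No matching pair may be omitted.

(-1/2,-1): +√(5/7)

Admissible pairs with m₁+m₂ = M = -3/2: (-1/2,-1), (1/2,-2)
  (m₁,m₂)=(1/2,-2): CG² = 2/7, CG = +√(2/7)
  (m₁,m₂)=(-1/2,-1): CG² = 5/7, CG = +√(5/7)   ← matches the target
Pairs with CG² = 5/7: (-1/2,-1): +√(5/7)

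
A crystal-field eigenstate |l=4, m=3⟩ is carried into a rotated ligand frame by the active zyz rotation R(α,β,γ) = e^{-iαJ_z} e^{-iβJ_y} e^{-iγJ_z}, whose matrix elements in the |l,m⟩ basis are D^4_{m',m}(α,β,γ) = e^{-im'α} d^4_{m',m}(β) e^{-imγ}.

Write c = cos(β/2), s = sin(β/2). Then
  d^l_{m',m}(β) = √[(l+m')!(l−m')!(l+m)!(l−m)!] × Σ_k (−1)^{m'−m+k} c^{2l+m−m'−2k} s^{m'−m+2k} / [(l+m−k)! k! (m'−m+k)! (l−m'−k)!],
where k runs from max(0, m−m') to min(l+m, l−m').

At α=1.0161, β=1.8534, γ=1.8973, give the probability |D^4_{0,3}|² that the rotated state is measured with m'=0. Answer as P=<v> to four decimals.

P=0.1334

Split into d^4_{0,3}(β=1.8534) × two z-phases.
c=cos(1.853400/2)=0.600476, s=sin(1.853400/2)=0.799643; N=√[24·24·5040·1]=1703.830978
k∈{3,4} keeps every argument non-negative
  k=3: (−1)^0·1703.8310/(144)·0.6005^5·0.7996^3 = +0.472314
  k=4: (−1)^1·1703.8310/(144)·0.6005^3·0.7996^5 = -0.837589
d^4_{0,3}(1.8534) = +0.472314 -0.837589 = -0.365276
|D^4_{0,3}|² = |d^4_{0,3}(β)|² = (-0.365276)² = 0.133426 (the z-rotation phases have unit modulus)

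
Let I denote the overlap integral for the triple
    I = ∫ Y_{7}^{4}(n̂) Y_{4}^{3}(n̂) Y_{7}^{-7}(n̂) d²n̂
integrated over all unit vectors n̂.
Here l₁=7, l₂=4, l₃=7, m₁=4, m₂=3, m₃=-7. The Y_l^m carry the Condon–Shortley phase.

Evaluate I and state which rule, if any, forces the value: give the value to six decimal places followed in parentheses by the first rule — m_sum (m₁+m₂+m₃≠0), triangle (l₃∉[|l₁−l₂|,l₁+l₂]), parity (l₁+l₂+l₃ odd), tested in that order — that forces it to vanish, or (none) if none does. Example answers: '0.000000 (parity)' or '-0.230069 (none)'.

0.102369 (none)

Checks pass: Σm=0; 18 even; l₃=7∈[3,11].
(2·7+1)(2·4+1)(2·7+1) = 2025
Δ: 4! 10! 4! / 19! → 1/58198140
sum: t=0:+1/17418240 t=1:−1/622080 t=2:+1/230400 t=3:−1/622080 t=4:+1/17418240 = 1/806400
3j²(7 4 7; 0 0 0) = Δ·Π!·Σ² = 2268/230945  (sign -1)
sum: t=3:−1/522547200 = -1/522547200
3j²(7 4 7; 4 3 -7) = Δ·Π!·Σ² = 77/11628  (sign -1)
combine: 4πI² = 2025·2268/230945·77/11628 = 178605/1356277
take √, sign +1: I = 0.10236881
No selection rule forces the value: the integral is nonzero (none).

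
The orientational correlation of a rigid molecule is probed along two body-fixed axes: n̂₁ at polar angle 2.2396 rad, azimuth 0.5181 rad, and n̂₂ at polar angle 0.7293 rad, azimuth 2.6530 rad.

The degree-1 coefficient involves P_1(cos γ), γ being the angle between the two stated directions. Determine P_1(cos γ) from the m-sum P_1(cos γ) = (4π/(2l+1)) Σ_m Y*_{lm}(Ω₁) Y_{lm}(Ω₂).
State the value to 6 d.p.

Term-by-term m-sum for l=1 (normalisation 4π/3 = 4.188790):
  m=-1: (0.235489, 0.134238) × (-0.203282, -0.108061) = (-0.033365, -0.052735)  (running Σ = (-0.033365, -0.052735))
  m=0: (-0.302957, -0.000000) × (0.364322, 0.000000) = (-0.110374, -0.000000)  (running Σ = (-0.143739, -0.052735))
  m=1: (-0.235489, 0.134238) × (0.203282, -0.108061) = (-0.033365, 0.052735)  (running Σ = (-0.177103, 0.000000))
Σ over m = (-0.177103, 0.000000); ×(4π/3) → (-0.741849, 0.000000). Real part: -0.741849

-0.741849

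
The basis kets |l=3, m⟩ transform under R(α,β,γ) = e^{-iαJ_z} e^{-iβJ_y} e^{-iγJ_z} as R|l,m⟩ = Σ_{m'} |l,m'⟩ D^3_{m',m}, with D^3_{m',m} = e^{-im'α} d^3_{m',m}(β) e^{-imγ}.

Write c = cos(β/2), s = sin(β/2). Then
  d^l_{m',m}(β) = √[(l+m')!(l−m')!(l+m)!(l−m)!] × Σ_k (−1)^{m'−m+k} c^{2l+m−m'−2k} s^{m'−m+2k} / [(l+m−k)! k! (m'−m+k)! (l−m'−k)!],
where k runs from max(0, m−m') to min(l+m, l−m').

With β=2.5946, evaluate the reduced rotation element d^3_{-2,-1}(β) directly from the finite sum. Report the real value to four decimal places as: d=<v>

d=-0.1069

d^3_{-2,-1}(β=2.5946) via the finite sum:
c=cos(2.594600/2)=0.270099, s=sin(2.594600/2)=0.962832; N=√[1·120·2·24]=75.894664
Admissible k: 1..2 (factorial args all ≥0)
  k=1: (−1)^0·75.8947/(24)·0.2701^5·0.9628^1 = +0.004377
  k=2: (−1)^1·75.8947/(12)·0.2701^3·0.9628^3 = -0.111238
d^3_{-2,-1}(2.5946) = +0.004377 -0.111238 = -0.106861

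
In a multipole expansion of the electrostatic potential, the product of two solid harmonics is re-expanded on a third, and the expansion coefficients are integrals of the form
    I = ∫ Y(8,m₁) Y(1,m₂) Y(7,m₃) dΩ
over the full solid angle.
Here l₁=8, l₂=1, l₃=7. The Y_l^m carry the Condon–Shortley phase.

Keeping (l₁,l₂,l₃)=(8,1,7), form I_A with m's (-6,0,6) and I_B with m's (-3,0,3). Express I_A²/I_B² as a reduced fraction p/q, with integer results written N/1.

Same 8,1,7: normalisation and zero-m 3j drop out of the ratio.
A: Δ: 2! 14! 0! / 17! → 1/2040; sum: t=1:−1/6227020800 = -1/6227020800; 3j²(8 1 7; -6 0 6) = Δ·Π!·Σ² = 7/510  (sign +1)
B: Δ: 2! 14! 0! / 17! → 1/2040; sum: t=1:−1/87091200 = -1/87091200; 3j²(8 1 7; -3 0 3) = Δ·Π!·Σ² = 11/408  (sign -1)
I_A²/I_B² = (7/510)/(11/408) = 28/55

28/55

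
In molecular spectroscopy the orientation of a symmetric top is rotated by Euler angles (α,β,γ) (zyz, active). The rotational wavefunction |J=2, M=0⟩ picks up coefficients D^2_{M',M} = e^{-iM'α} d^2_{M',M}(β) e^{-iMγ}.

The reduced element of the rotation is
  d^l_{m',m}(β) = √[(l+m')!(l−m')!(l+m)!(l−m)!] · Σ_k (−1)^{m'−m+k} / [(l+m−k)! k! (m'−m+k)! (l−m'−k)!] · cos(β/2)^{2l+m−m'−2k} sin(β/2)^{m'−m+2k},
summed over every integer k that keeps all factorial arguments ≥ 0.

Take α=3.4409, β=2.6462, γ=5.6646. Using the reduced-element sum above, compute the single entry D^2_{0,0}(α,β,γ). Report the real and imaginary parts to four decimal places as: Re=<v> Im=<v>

First d^2_{0,0}(β=2.6462), then the phase factors e^{-i(0)α} and e^{-i(0)γ}:
Half-angle: c=0.245171, s=0.969480. N=√(2·2·2·2)=4.000000
The bounds max(0,m−m')=0 and min(l+m,l−m')=2 give 3 terms
  k=0: (−1)^0·4.0000/(4)·0.2452^4·0.9695^0 = +0.003613
  k=1: (−1)^1·4.0000/(1)·0.2452^2·0.9695^2 = -0.225983
  k=2: (−1)^2·4.0000/(4)·0.2452^0·0.9695^4 = +0.883395
d^2_{0,0}(2.6462) = +0.003613 -0.225983 +0.883395 = +0.661025
Attach z-rotation phases: D = e^{-i(0)(3.4409)}·(+0.661025)·e^{-i(0)(5.6646)} = +0.661025+0.000000i

Re=0.6610 Im=0.0000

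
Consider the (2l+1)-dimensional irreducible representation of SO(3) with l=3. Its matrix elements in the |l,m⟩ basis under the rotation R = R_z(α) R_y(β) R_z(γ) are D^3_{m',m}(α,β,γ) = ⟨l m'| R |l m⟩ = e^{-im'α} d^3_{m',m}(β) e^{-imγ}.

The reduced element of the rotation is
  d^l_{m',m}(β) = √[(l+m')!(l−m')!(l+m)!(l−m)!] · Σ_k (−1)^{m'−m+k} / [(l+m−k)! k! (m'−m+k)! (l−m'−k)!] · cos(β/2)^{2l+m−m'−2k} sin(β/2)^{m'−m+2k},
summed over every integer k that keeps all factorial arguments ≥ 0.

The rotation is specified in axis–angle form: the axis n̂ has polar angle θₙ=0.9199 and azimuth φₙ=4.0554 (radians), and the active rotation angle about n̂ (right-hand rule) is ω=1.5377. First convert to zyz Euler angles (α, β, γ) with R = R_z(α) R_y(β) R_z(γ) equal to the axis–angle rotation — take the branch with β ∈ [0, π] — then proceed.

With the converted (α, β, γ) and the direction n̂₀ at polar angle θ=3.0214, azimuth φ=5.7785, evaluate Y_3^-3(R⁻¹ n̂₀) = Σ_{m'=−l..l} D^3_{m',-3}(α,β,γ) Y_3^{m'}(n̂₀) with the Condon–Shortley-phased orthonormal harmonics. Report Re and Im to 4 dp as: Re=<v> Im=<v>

Re=0.2676 Im=0.0734

Axis–angle → zyz. n̂ = (sinθₙcosφₙ, sinθₙsinφₙ, cosθₙ) = (-0.485865, -0.629937, +0.605900), ω = 1.5377.
R = I cosω + sinω [n̂]ₓ + (1−cosω) n̂n̂ᵀ gives
  R = [+0.261344, -0.309631, -0.914236; +0.901505, +0.416780, +0.116550; +0.344948, -0.854648, +0.388057]
β = atan2(√(R₁₃²+R₂₃²), R₃₃) = 1.172274; α = atan2(R₂₃, R₁₃) mod 2π = 3.014793; γ = atan2(R₃₂, −R₃₁) mod 2π = 4.328771
Need the full column D^3_{m',-3} for m'=−3..3 at α=3.0148, β=1.1723, γ=4.3288.
cos(β/2)=0.833084, sin(β/2)=0.553147
d^3_{-3,-3}: single k=0 term ⇒ +0.334296;  D = -0.334035-0.013216i
d^3_{-2,-3}: single k=0 term ⇒ -0.543700;  D = -0.536195-0.090024i
d^3_{-1,-3}: single k=0 term ⇒ +0.570796;  D = -0.546447-0.164939i
d^3_{0,-3}: single k=0 term ⇒ -0.437625;  D = -0.399601-0.178423i
d^3_{1,-3}: single k=0 term ⇒ +0.251643;  D = -0.214959-0.130831i
d^3_{2,-3}: single k=0 term ⇒ -0.105674;  D = -0.082596-0.065915i
d^3_{3,-3}: single k=0 term ⇒ +0.028645;  D = -0.019950-0.020555i
Y_3^{m'}(θ=3.0214,φ=5.7785) and Σ D·Y over m':
  (-0.3340-0.0132i)·(+0.0000+0.0007i)  (-0.5362-0.0900i)·(-0.0078-0.0123i)  (-0.5464-0.1649i)·(+0.1332+0.0736i)  (-0.3996-0.1784i)·(-0.7143+0.0000i)  (-0.2150-0.1308i)·(-0.1332+0.0736i)  (-0.0826-0.0659i)·(-0.0078+0.0123i)  (-0.0199-0.0206i)·(-0.0000+0.0007i)
Y_3^-3(R⁻¹ n̂) = +0.267571+0.073427i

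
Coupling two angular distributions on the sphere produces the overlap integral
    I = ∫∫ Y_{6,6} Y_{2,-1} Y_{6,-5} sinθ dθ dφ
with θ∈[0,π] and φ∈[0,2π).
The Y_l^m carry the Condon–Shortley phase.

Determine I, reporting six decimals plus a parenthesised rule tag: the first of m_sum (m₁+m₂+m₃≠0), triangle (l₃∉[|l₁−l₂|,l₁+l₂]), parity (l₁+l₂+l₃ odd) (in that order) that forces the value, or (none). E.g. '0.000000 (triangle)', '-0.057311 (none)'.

0.178412 (none)

m-sum 0 ✓  L=14 even ✓  4≤6≤8 ✓
Π(2lᵢ+1) = 13×5×13 = 845
triangle coeff Δ(6,2,6) = 1/90090
Σ_t [0,2]: t=0:+1/69120 t=1:−1/14400 t=2:+1/69120 = -7/172800
(3j)²=14/715 [(6 2 6; 0 0 0)], sign=-1
Σ_t [0,0]: t=0:+1/7257600 = 1/7257600
(3j)²=11/455 [(6 2 6; 6 -1 -5)], sign=-1
⇒ 4πI² = 2/5
I = (+1)√(2/5/(4π)) = 0.17841241
No selection rule forces the value: the integral is nonzero (none).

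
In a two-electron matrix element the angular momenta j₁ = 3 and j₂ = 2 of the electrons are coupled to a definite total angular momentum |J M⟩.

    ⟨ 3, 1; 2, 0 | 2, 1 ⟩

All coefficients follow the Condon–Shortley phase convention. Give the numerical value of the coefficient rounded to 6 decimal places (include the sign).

-0.377964  (= −√(1/7))

√[5·3!3!1!/8! · 4!2!2!2!3!1!] = √(36/7)
  +(−1)^1/∏(1,2,1,1,2,0)! = -1/4  (running -1/4)
  +(−1)^2/∏(2,1,0,0,3,1)! = 1/12  (running -1/6)
⟨..|..⟩ = √(36/7)·(-1/6) = -0.377964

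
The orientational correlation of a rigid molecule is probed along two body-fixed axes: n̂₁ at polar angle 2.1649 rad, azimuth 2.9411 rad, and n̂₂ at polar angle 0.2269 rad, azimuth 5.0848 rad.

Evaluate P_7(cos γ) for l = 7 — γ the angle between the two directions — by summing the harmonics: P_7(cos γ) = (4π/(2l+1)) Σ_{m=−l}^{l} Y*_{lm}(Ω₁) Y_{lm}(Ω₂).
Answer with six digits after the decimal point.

Addition theorem: P_7(cos γ) = (4π/15) Σ_m Y*_{lm}(Ω₁) Y_{lm}(Ω₂), m = −7…7:
  m=-7: (-0.022346+0.132280i) × (-0.000007+0.000013i) = -0.000001-0.000001i  (running Σ = -0.000001-0.000001i)
  m=-6: (-0.121934+0.316399i) × (+0.000146+0.000186i) = -0.000077+0.000023i  (running Σ = -0.000078+0.000022i)
  m=-5: (-0.237150+0.371349i) × (+0.002297-0.000689i) = -0.000289+0.001016i  (running Σ = -0.000367+0.001038i)
  m=-4: (-0.144555+0.149427i) × (+0.001387-0.017051i) = +0.002347+0.002672i  (running Σ = +0.001980+0.003710i)
  m=-3: (+0.188950-0.129678i) × (-0.078381-0.038207i) = -0.019765+0.002945i  (running Σ = -0.017784+0.006655i)
  m=-2: (+0.300500-0.127399i) × (-0.223815+0.206351i) = -0.040968+0.090522i  (running Σ = -0.058752+0.097177i)
  m=-1: (-0.098490+0.020015i) × (+0.230626+0.590381i) = -0.034531-0.053530i  (running Σ = -0.093283+0.043647i)
  m=0: (-0.338654-0.000000i) × (+0.434780+0.000000i) = -0.147240-0.000000i  (running Σ = -0.240523+0.043647i)
  m=1: (+0.098490+0.020015i) × (-0.230626+0.590381i) = -0.034531+0.053530i  (running Σ = -0.275054+0.097177i)
  m=2: (+0.300500+0.127399i) × (-0.223815-0.206351i) = -0.040968-0.090522i  (running Σ = -0.316022+0.006655i)
  m=3: (-0.188950-0.129678i) × (+0.078381-0.038207i) = -0.019765-0.002945i  (running Σ = -0.335786+0.003710i)
  m=4: (-0.144555-0.149427i) × (+0.001387+0.017051i) = +0.002347-0.002672i  (running Σ = -0.333439+0.001038i)
  m=5: (+0.237150+0.371349i) × (-0.002297-0.000689i) = -0.000289-0.001016i  (running Σ = -0.333728+0.000022i)
  m=6: (-0.121934-0.316399i) × (+0.000146-0.000186i) = -0.000077-0.000023i  (running Σ = -0.333804-0.000001i)
  m=7: (+0.022346+0.132280i) × (+0.000007+0.000013i) = -0.000001+0.000001i  (running Σ = -0.333806-0.000000i)
Σ over m = -0.333806-0.000000i; ×(4π/15) → -0.279649-0.000000i. Real part: -0.279649

-0.279649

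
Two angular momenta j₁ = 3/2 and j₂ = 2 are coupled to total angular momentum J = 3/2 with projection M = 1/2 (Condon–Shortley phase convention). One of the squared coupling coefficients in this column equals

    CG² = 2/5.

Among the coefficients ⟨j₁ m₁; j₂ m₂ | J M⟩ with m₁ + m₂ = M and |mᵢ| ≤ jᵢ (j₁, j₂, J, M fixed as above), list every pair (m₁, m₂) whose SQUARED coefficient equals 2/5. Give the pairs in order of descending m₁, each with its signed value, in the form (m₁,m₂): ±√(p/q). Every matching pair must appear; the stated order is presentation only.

(3/2,-1): +√(2/5); (-3/2,2): +√(2/5)

Admissible pairs with m₁+m₂ = M = 1/2: (-3/2,2), (-1/2,1), (1/2,0), (3/2,-1)
  (m₁,m₂)=(3/2,-1): CG² = 2/5, CG = +√(2/5)   ← matches the target
  (m₁,m₂)=(1/2,0): CG² = 1/5, CG = −√(1/5)
  (m₁,m₂)=(-1/2,1): CG² = 0/1, CG = 0
  (m₁,m₂)=(-3/2,2): CG² = 2/5, CG = +√(2/5)   ← matches the target
Pairs with CG² = 2/5: (3/2,-1): +√(2/5); (-3/2,2): +√(2/5)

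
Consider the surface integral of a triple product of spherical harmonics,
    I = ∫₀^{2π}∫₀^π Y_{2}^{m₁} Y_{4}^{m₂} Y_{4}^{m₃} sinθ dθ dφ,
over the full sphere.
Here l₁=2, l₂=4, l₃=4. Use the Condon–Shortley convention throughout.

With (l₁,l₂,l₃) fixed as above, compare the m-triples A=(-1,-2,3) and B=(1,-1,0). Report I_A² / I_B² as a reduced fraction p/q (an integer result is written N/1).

l's match ⇒ only the (l;m) 3-j factors differ between A and B.
A: triangle coeff Δ(2,4,4) = 1/13860; Σ_t [1,2]: t=1:−1/240 t=2:+1/1440 = -1/288; (3j)²=5/132 [(2 4 4; -1 -2 3)], sign=+1
B: triangle coeff Δ(2,4,4) = 1/13860; Σ_t [0,1]: t=0:+1/72 t=1:−1/96 = 1/288; (3j)²=1/462 [(2 4 4; 1 -1 0)], sign=+1
I_A²/I_B² = (5/132)/(1/462) = 35/2

35/2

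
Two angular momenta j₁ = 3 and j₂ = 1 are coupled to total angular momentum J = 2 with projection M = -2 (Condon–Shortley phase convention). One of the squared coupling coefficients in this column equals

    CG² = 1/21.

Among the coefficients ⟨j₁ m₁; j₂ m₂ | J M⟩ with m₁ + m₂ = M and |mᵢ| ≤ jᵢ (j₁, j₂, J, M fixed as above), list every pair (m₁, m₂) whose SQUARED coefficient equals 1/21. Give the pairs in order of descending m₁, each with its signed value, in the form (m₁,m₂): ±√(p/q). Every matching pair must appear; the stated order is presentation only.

(-1,-1): +√(1/21)

Admissible pairs with m₁+m₂ = M = -2: (-3,1), (-2,0), (-1,-1)
  (m₁,m₂)=(-1,-1): CG² = 1/21, CG = +√(1/21)   ← matches the target
  (m₁,m₂)=(-2,0): CG² = 5/21, CG = −√(5/21)
  (m₁,m₂)=(-3,1): CG² = 5/7, CG = +√(5/7)
Pairs with CG² = 1/21: (-1,-1): +√(1/21)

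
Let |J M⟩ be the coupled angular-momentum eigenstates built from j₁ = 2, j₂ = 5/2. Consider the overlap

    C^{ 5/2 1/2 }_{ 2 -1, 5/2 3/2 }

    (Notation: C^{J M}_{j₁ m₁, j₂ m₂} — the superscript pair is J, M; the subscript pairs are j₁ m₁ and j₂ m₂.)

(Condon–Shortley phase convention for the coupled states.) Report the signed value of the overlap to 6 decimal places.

j₁+j₂−J=2  J+j₁−j₂=2  J−j₁+j₂=3  j₁+j₂+J+1=8
(j₁±m₁, j₂±m₂, J±M) = (1,3,4,1,3,2)
P² = 216/35
sum k=1..2:
  [1] −1/12 = -1/12
  [2] +1/4 = 1/4
S = 1/6
C² = P²·S² = 6/35 ; C = +0.414039

+√(6/35) ≈ +0.414039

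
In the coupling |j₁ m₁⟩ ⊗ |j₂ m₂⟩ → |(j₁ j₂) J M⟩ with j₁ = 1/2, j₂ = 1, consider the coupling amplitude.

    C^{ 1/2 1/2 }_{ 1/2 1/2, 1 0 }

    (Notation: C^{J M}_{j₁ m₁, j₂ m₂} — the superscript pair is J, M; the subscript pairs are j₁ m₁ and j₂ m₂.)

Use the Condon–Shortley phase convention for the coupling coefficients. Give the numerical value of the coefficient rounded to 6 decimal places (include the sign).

j₁+j₂−J=1  J+j₁−j₂=0  J−j₁+j₂=1  j₁+j₂+J+1=3
(j₁±m₁, j₂±m₂, J±M) = (1,0,1,1,1,0)
P² = 1/3
sum k=0..0:
  [0] +1/1 = 1
S = 1
C² = P²·S² = 1/3 ; C = +0.577350

+√(1/3) ≈ +0.577350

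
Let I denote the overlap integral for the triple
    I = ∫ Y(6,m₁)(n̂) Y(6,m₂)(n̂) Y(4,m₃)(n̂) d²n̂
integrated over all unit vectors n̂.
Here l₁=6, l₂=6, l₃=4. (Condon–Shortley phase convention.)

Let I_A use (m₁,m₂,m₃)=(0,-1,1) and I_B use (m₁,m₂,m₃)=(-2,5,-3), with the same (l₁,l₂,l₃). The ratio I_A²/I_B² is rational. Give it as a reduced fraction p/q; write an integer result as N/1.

40/539

Shared (l₁,l₂,l₃)=(6,6,4): N and (l;000)² cancel in I_A²/I_B².
A: Δ = 8!·4!·4!/17! = 1/15315300; Racah Σ t=2..5: t=2:+1/207360 t=3:−1/17280 t=4:+1/13824 t=5:−1/103680 = 1/103680; ⇒ 3j(6 6 4; 0 -1 1)² = 10/7293, sgn -1
B: Δ = 8!·4!·4!/17! = 1/15315300; Racah Σ t=7..8: t=7:−1/725760 t=8:+1/5806080 = -1/829440; ⇒ 3j(6 6 4; -2 5 -3)² = 49/2652, sgn +1
I_A²/I_B² = (10/7293)/(49/2652) = 40/539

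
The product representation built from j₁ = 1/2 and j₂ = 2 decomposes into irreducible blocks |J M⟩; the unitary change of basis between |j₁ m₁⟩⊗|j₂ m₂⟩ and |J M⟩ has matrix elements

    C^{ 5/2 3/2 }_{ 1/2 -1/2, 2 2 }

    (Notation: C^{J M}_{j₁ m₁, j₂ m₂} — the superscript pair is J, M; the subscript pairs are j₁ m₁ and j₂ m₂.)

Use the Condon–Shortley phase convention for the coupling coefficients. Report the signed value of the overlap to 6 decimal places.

triangle: 0!·1!·4!/6! = 24/720
(j±m)!: 0!·1!·4!·0!·4!·1! = 576
prefactor² = (2J+1)·Δ·N² = 576/5
  k=0: +1/(0!·0!·1!·4!·0!·0!) = 1/24
Σ = 1/24  ⇒  CG² = 576/5·(1/24)² = 1/5
CG = +√(1/5) = +0.447214

+0.447214  (= +√(1/5))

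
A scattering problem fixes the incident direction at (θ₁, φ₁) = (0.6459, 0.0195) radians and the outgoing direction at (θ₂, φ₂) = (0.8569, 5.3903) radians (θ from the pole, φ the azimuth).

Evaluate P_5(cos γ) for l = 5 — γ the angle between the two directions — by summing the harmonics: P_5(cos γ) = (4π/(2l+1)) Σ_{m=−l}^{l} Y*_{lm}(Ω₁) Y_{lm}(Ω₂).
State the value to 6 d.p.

Addition theorem: P_5(cos γ) = (4π/11) Σ_m Y*_{lm}(Ω₁) Y_{lm}(Ω₂), m = −5…5:
  term(m=-5) = (-0.000629, -0.004151)   from Y*(Ω₁)=(0.036497, 0.003570), Y(Ω₂)=(-0.028096, -0.110977)
  term(m=-4) = (-0.042158, -0.023468)   from Y*(Ω₁)=(0.153382, 0.011988), Y(Ω₂)=(-0.285077, -0.130725)
  term(m=-3) = (-0.140351, 0.060075)   from Y*(Ω₁)=(0.356930, 0.020904), Y(Ω₂)=(-0.382048, 0.190685)
  term(m=-2) = (-0.020411, 0.078631)   from Y*(Ω₁)=(0.447376, 0.017457), Y(Ω₂)=(-0.038707, 0.177270)
  term(m=-1) = (-0.019961, -0.025804)   from Y*(Ω₁)=(0.117966, 0.002301), Y(Ω₂)=(-0.173406, -0.215355)
  term(m=+0) = (0.098634, 0.000000)   from Y*(Ω₁)=(-0.375377, -0.000000), Y(Ω₂)=(-0.262759, 0.000000)
  term(m=+1) = (-0.019961, 0.025804)   from Y*(Ω₁)=(-0.117966, 0.002301), Y(Ω₂)=(0.173406, -0.215355)
  term(m=+2) = (-0.020411, -0.078631)   from Y*(Ω₁)=(0.447376, -0.017457), Y(Ω₂)=(-0.038707, -0.177270)
  term(m=+3) = (-0.140351, -0.060075)   from Y*(Ω₁)=(-0.356930, 0.020904), Y(Ω₂)=(0.382048, 0.190685)
  term(m=+4) = (-0.042158, 0.023468)   from Y*(Ω₁)=(0.153382, -0.011988), Y(Ω₂)=(-0.285077, 0.130725)
  term(m=+5) = (-0.000629, 0.004151)   from Y*(Ω₁)=(-0.036497, 0.003570), Y(Ω₂)=(0.028096, -0.110977)
Total Σ_m = (-0.348386, -0.000000). Multiply by 1.142397: (-0.397996, -0.000000). P_5(cos γ) = -0.397996

-0.397996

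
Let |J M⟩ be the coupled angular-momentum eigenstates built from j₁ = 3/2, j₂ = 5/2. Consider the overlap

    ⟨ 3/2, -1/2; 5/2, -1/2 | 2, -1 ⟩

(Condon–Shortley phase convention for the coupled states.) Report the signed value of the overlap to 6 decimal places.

−√(25/84) = -0.545545

triangle: 2!*1!*3!/7! = 12/5040
(j±m)!: 1!*2!*2!*3!*1!*3! = 144
prefactor² = (2J+1)*Δ*N² = 12/7
  k=1: −1/(1!*1!*1!*1!*0!*2!) = -1/2
  k=2: +1/(2!*0!*0!*0!*1!*3!) = 1/12
Σ = -5/12  ⇒  CG² = 12/7*(-5/12)² = 25/84
CG = −√(25/84) = -0.545545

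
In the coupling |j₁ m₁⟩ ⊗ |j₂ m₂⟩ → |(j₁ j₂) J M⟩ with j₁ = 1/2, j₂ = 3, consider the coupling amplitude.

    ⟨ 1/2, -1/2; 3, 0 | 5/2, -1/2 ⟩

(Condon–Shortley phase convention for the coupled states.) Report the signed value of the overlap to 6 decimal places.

triangle: 1!×0!×5!/7! = 120/5040
(j±m)!: 0!×1!×3!×3!×2!×3! = 432
prefactor² = (2J+1)×Δ×N² = 432/7
  k=1: −1/(1!×0!×0!×2!×0!×3!) = -1/12
Σ = -1/12  ⇒  CG² = 432/7×(-1/12)² = 3/7
CG = −√(3/7) = -0.654654

−√(3/7) ≈ -0.654654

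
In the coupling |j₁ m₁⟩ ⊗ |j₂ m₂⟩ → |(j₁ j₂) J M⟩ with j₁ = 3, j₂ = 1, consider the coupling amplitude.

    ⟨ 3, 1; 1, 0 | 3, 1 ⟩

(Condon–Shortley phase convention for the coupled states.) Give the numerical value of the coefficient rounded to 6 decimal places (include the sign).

+√(1/12) = +0.288675

√[7·1!5!1!/8! · 4!2!1!1!4!2!] = √(48)
  +(−1)^0/∏(0,1,2,1,3,0)! = 1/12  (running 1/12)
  +(−1)^1/∏(1,0,1,0,4,1)! = -1/24  (running 1/24)
⟨..|..⟩ = √(48)·(1/24) = +0.288675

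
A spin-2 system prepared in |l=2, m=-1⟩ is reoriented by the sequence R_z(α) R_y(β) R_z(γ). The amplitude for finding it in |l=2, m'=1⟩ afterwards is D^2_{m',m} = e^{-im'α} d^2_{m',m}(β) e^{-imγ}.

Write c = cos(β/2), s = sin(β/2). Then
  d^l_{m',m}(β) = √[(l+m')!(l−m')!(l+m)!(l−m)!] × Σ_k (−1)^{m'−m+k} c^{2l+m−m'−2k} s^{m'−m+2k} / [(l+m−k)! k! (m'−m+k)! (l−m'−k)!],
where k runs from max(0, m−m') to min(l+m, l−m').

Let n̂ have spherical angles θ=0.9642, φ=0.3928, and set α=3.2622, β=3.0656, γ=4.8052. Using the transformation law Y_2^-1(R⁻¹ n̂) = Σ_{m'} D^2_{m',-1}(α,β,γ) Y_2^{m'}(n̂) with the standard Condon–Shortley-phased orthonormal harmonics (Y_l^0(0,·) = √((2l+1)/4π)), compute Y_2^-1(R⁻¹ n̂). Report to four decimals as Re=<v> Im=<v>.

Re=-0.1403 Im=0.3506

Need the full column D^2_{m',-1} for m'=−2..2 at α=3.2622, β=3.0656, γ=4.8052.
cos(β/2)=0.037987, sin(β/2)=0.999278
d^2_{-2,-1}: single k=1 term ⇒ +0.000110;  D = +0.000036-0.000103i
d^2_{-1,-1}: k∈[0..1] ⇒ +0.000002 -0.004323 = -0.004321;  D = +0.000915-0.004223i
d^2_{0,-1}: k∈[0..1] ⇒ -0.000134 +0.092848 = +0.092714;  D = +0.008593-0.092315i
d^2_{1,-1}: k∈[0..1] ⇒ +0.004323 -0.997116 = -0.992793;  D = -0.027592-0.992410i
d^2_{2,-1}: single k=0 term ⇒ -0.075810;  D = +0.011209+0.074977i
Y_2^{m'}(θ=0.9642,φ=0.3928) and Σ D·Y over m':
  (+0.0000-0.0001i)·(+0.1843-0.1844i)  (+0.0009-0.0042i)·(+0.3343-0.1385i)  (+0.0086-0.0923i)·(-0.0079+0.0000i)  (-0.0276-0.9924i)·(-0.3343-0.1385i)  (+0.0112+0.0750i)·(+0.1843+0.1844i)
Y_2^-1(R⁻¹ n̂) = -0.140348+0.350618i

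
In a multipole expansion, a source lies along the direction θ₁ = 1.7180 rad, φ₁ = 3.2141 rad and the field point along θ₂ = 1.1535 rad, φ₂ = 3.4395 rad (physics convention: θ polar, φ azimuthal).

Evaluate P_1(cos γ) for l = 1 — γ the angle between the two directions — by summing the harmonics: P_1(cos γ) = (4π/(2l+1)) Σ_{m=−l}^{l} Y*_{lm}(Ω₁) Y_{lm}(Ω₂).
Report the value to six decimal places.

Expand P_1 via completeness: Σ_{m} conj(Y_{1,m}) at Ω₁ times Y_{1,m} at Ω₂ —
  m=-1: Y*=-0.34086 - 0.02476j  Y=-0.30193 + 0.09271j  product 0.10521 - 0.02412j
  m=+0: Y*=-0.07166 + 0.00000j  Y=0.19803 + 0.00000j  product -0.01419 + 0.00000j
  m=+1: Y*=0.34086 - 0.02476j  Y=0.30193 + 0.09271j  product 0.10521 + 0.02412j
Total Σ_m = 0.19623 + 0.00000j. Multiply by 4.188790: 0.82198 + 0.00000j. P_1(cos γ) = 0.821982

0.821982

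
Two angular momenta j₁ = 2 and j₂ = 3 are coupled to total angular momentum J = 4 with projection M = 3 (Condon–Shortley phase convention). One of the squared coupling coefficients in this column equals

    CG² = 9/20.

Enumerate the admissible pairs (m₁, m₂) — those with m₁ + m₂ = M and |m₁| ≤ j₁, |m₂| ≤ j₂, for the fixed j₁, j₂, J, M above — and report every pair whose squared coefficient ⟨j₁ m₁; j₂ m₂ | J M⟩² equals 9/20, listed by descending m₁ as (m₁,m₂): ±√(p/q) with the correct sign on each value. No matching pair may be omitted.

(0,3): −√(9/20)

Admissible pairs with m₁+m₂ = M = 3: (0,3), (1,2), (2,1)
  (m₁,m₂)=(2,1): CG² = 1/2, CG = +√(1/2)
  (m₁,m₂)=(1,2): CG² = 1/20, CG = −√(1/20)
  (m₁,m₂)=(0,3): CG² = 9/20, CG = −√(9/20)   ← matches the target
Pairs with CG² = 9/20: (0,3): −√(9/20)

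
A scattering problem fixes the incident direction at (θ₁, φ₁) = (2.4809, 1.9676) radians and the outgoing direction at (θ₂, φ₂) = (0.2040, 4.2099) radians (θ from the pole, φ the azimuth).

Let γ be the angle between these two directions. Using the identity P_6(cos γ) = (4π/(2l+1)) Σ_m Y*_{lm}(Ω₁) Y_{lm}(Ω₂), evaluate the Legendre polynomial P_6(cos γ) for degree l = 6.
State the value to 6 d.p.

-0.402318

Summing Y*_{l m}(θ₁,φ₁)·Y_{l m}(θ₂,φ₂) over m ∈ [−6, 6]; prefactor 4π/(2·6+1) = 0.966644:
  m=-6: (0.01869 - 0.01779j) × (0.00003 - 0.00000j) = 0.00000 - 0.00000j  (running Σ = 0.00000 - 0.00000j)
  m=-5: (0.10531 + 0.04618j) × (-0.00033 - 0.00045j) = -0.00001 - 0.00006j  (running Σ = -0.00001 - 0.00006j)
  m=-4: (-0.00487 + 0.29634j) × (-0.00244 + 0.00519j) = -0.00153 - 0.00075j  (running Σ = -0.00154 - 0.00081j)
  m=-3: (-0.42573 + 0.17023j) × (0.03996 - 0.00253j) = -0.01658 + 0.00788j  (running Σ = -0.01812 + 0.00707j)
  m=-2: (-0.22397 - 0.22768j) × (-0.10094 - 0.15894j) = -0.01358 + 0.05858j  (running Σ = -0.03170 + 0.06565j)
  m=-1: (-0.06766 + 0.16148j) × (-0.25893 + 0.47117j) = -0.05856 - 0.07369j  (running Σ = -0.09026 - 0.00805j)
  m=0: (-0.38119 + 0.00000j) × (0.61826 + 0.00000j) = -0.23568 + 0.00000j  (running Σ = -0.32594 - 0.00805j)
  m=1: (0.06766 + 0.16148j) × (0.25893 + 0.47117j) = -0.05856 + 0.07369j  (running Σ = -0.38450 + 0.06565j)
  m=2: (-0.22397 + 0.22768j) × (-0.10094 + 0.15894j) = -0.01358 - 0.05858j  (running Σ = -0.39808 + 0.00707j)
  m=3: (0.42573 + 0.17023j) × (-0.03996 - 0.00253j) = -0.01658 - 0.00788j  (running Σ = -0.41466 - 0.00081j)
  m=4: (-0.00487 - 0.29634j) × (-0.00244 - 0.00519j) = -0.00153 + 0.00075j  (running Σ = -0.41619 - 0.00006j)
  m=5: (-0.10531 + 0.04618j) × (0.00033 - 0.00045j) = -0.00001 + 0.00006j  (running Σ = -0.41620 - 0.00000j)
  m=6: (0.01869 + 0.01779j) × (0.00003 + 0.00000j) = 0.00000 + 0.00000j  (running Σ = -0.41620 - 0.00000j)
Total Σ_m = -0.41620 - 0.00000j. Multiply by 0.966644: -0.40232 - 0.00000j. P_6(cos γ) = -0.402318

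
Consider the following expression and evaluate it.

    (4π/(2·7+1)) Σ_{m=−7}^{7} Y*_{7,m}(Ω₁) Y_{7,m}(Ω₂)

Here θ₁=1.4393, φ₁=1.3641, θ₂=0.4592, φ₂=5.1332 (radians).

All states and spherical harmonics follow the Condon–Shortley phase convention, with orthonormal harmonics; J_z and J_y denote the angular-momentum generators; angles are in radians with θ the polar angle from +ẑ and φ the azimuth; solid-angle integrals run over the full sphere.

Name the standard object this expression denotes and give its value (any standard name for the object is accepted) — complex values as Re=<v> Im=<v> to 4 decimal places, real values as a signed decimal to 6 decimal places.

This sum is the spherical-harmonic addition theorem: it equals the Legendre polynomial P_l(cos γ) of the angle γ between the two directions.
Expand P_7 via completeness: Σ_{m} conj(Y_{7,m}) at Ω₁ times Y_{7,m} at Ω₂ —
  term(m=-7) = (0.000249, -0.000751)   from Y*(Ω₁)=(-0.466984, -0.058168), Y(Ω₂)=(-0.000327, 0.001648)
  term(m=-6) = (-0.002404, 0.001729)   from Y*(Ω₁)=(-0.075600, 0.220270), Y(Ω₂)=(0.010374, 0.007355)
  term(m=-5) = (-0.016176, -0.000066)   from Y*(Ω₁)=(-0.234388, -0.139645), Y(Ω₂)=(0.051058, -0.030140)
  term(m=-4) = (0.039374, 0.028802)   from Y*(Ω₁)=(-0.174765, 0.189865), Y(Ω₂)=(-0.021213, -0.187852)
  term(m=-3) = (0.025698, 0.079750)   from Y*(Ω₁)=(-0.119490, -0.167343), Y(Ω₂)=(-0.388261, -0.123670)
  term(m=-2) = (0.042979, -0.131549)   from Y*(Ω₁)=(-0.242816, 0.106516), Y(Ω₂)=(-0.347742, 0.389220)
  term(m=-1) = (0.026409, -0.019154)   from Y*(Ω₁)=(-0.036689, -0.174969), Y(Ω₂)=(0.074546, 0.166567)
  term(m=+0) = (0.110382, 0.000000)   from Y*(Ω₁)=(-0.266693, -0.000000), Y(Ω₂)=(-0.413893, 0.000000)
  term(m=+1) = (0.026409, 0.019154)   from Y*(Ω₁)=(0.036689, -0.174969), Y(Ω₂)=(-0.074546, 0.166567)
  term(m=+2) = (0.042979, 0.131549)   from Y*(Ω₁)=(-0.242816, -0.106516), Y(Ω₂)=(-0.347742, -0.389220)
  term(m=+3) = (0.025698, -0.079750)   from Y*(Ω₁)=(0.119490, -0.167343), Y(Ω₂)=(0.388261, -0.123670)
  term(m=+4) = (0.039374, -0.028802)   from Y*(Ω₁)=(-0.174765, -0.189865), Y(Ω₂)=(-0.021213, 0.187852)
  term(m=+5) = (-0.016176, 0.000066)   from Y*(Ω₁)=(0.234388, -0.139645), Y(Ω₂)=(-0.051058, -0.030140)
  term(m=+6) = (-0.002404, -0.001729)   from Y*(Ω₁)=(-0.075600, -0.220270), Y(Ω₂)=(0.010374, -0.007355)
  term(m=+7) = (0.000249, 0.000751)   from Y*(Ω₁)=(0.466984, -0.058168), Y(Ω₂)=(0.000327, 0.001648)
Σ over m = (0.342638, 0.000000); ×(4π/15) → (0.287048, 0.000000). Real part: 0.287048

Legendre polynomial (addition theorem), +0.287048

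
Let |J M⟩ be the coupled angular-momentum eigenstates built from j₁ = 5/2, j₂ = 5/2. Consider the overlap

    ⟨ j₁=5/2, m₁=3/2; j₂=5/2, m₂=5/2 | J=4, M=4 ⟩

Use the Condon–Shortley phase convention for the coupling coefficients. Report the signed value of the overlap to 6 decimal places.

−√(1/2) ≈ -0.707107

j₁+j₂−J=1  J+j₁−j₂=4  J−j₁+j₂=4  j₁+j₂+J+1=10
(j₁±m₁, j₂±m₂, J±M) = (4,1,5,0,8,0)
P² = 165888
sum k=1..1:
  [1] −1/576 = -1/576
S = -1/576
C² = P²·S² = 1/2 ; C = -0.707107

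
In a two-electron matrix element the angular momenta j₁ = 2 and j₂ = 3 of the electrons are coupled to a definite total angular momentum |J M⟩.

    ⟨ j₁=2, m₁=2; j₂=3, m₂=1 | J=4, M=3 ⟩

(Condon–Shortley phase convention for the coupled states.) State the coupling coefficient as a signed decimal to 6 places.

+0.707107

triangle: 1!×3!×5!/10! = 720/3628800
(j±m)!: 4!×0!×4!×2!×7!×1! = 5806080
prefactor² = (2J+1)×Δ×N² = 10368
  k=0: +1/(0!×1!×0!×4!×3!×1!) = 1/144
Σ = 1/144  ⇒  CG² = 10368×(1/144)² = 1/2
CG = +√(1/2) = +0.707107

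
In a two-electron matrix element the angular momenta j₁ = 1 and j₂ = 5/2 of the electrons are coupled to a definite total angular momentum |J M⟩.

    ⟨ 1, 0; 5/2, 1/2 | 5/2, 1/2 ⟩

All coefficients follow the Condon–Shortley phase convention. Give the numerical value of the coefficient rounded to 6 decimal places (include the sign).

√[6·1!1!4!/7! · 1!1!3!2!3!2!] = √(144/35)
  +(−1)^0/∏(0,1,1,3,0,1)! = 1/6  (running 1/6)
  +(−1)^1/∏(1,0,0,2,1,2)! = -1/4  (running -1/12)
⟨..|..⟩ = √(144/35)·(-1/12) = -0.169031

−√(1/35) ≈ -0.169031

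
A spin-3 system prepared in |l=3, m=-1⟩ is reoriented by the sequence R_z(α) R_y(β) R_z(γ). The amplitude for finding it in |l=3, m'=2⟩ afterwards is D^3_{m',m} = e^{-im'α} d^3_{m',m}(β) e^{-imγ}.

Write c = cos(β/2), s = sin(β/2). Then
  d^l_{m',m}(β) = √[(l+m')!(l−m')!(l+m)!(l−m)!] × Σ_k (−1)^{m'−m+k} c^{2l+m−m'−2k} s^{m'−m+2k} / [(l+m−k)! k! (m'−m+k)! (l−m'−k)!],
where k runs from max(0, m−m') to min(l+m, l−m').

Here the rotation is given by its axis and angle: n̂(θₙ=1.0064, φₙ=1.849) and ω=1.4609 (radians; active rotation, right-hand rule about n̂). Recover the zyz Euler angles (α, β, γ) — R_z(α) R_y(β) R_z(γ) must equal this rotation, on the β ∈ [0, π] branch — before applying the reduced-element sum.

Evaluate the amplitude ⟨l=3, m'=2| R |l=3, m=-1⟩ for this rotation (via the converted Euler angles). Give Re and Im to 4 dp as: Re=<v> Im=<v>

Axis–angle → zyz. n̂ = (sinθₙcosφₙ, sinθₙsinφₙ, cosθₙ) = (-0.232037, +0.812425, +0.534906), ω = 1.4609.
R = I cosω + sinω [n̂]ₓ + (1−cosω) n̂n̂ᵀ gives
  R = [+0.157611, -0.699517, +0.697019; +0.363841, +0.697320, +0.617547; -0.918029, +0.156272, +0.364419]
β = atan2(√(R₁₃²+R₂₃²), R₃₃) = 1.197788; α = atan2(R₂₃, R₁₃) mod 2π = 0.725017; γ = atan2(R₃₂, −R₃₁) mod 2π = 0.168609
Split into d^3_{2,-1}(β=1.1978) × two z-phases.
Half-angle: c=0.825960, s=0.563729. N=√(120·1·2·24)=75.894664
k∈{0,1} keeps every argument non-negative
  k=0: (−1)^3·75.8947/(12)·0.8260^3·0.5637^3 = -0.638437
  k=1: (−1)^4·75.8947/(24)·0.8260^1·0.5637^5 = +0.148700
d^3_{2,-1}(1.1978) = -0.638437 +0.148700 = -0.489737
D = (+0.120470-0.992717i)·(-0.489737)·(+0.985819+0.167811i) = -0.139747+0.469375i

Re=-0.1397 Im=0.4694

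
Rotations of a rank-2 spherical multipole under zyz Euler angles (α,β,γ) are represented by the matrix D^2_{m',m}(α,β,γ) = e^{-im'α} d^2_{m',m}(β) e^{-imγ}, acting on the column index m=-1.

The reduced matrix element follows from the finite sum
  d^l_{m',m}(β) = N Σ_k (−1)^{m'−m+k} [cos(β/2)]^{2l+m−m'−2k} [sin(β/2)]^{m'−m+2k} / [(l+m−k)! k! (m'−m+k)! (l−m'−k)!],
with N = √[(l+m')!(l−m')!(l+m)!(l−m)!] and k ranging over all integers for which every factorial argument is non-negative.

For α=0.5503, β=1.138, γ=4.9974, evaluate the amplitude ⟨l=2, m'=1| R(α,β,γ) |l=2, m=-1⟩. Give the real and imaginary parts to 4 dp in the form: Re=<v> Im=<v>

Re=-0.1400 Im=-0.5151

D^2_{1,-1}(0.5503,1.1380,4.9974) = e^{-i·1·0.5503}·d^2_{1,-1}(1.1380)·e^{-i·-1·4.9974}. Compute d first:
Half-angle: c=0.842440, s=0.538790. N=√(6·1·1·6)=6.000000
k: max(0,(-1)−(1))=0 … min(2+(-1),2−(1))=1
  k=0: (−1)^2·6.0000/(2)·0.8424^2·0.5388^2 = +0.618071
  k=1: (−1)^3·6.0000/(6)·0.8424^0·0.5388^4 = -0.084271
d^2_{1,-1}(1.1380) = +0.618071 -0.084271 = +0.533800
Phases: e^{-i·(1)·0.5503}=+0.852368-0.522943i, e^{-i·(-1)·4.9974}=+0.281168-0.959659i ⇒ D=-0.139956-0.515126i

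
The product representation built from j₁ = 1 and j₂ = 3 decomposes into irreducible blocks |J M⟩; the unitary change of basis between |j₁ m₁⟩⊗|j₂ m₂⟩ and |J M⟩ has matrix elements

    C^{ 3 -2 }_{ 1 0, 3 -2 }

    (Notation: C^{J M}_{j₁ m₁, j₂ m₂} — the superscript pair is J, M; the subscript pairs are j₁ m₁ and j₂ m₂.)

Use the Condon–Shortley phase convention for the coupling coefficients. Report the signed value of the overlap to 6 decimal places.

+0.577350  (= +√(1/3))

√[7·1!1!5!/8! · 1!1!1!5!1!5!] = √(300)
  +(−1)^0/∏(0,1,1,1,0,4)! = 1/24  (running 1/24)
  +(−1)^1/∏(1,0,0,0,1,5)! = -1/120  (running 1/30)
⟨..|..⟩ = √(300)·(1/30) = +0.577350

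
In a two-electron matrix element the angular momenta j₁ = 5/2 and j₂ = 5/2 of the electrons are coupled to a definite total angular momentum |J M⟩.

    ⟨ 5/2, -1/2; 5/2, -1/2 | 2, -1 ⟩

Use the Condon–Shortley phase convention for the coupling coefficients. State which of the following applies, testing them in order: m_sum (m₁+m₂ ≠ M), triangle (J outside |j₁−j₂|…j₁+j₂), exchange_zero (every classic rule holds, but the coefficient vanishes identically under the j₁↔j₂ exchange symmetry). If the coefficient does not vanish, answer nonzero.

exchange_zero

m-sum: m₁+m₂ = -1/2+(-1/2) = -1, M = -1  ✓
triangle: |j₁−j₂| = 0 ≤ J = 2 ≤ j₁+j₂ = 5  ✓
exchange: j₁=j₂ and m₁=m₂, and (−1)^(j₁+j₂−J) = (−1)^3 = −1 forces ⟨j₁m₁;j₂m₂|JM⟩ = −⟨j₂m₂;j₁m₁|JM⟩ = −⟨j₁m₁;j₂m₂|JM⟩ ⇒ the coefficient vanishes identically
Racah sum check: Σ_k collapses to 0 ⇒ CG = 0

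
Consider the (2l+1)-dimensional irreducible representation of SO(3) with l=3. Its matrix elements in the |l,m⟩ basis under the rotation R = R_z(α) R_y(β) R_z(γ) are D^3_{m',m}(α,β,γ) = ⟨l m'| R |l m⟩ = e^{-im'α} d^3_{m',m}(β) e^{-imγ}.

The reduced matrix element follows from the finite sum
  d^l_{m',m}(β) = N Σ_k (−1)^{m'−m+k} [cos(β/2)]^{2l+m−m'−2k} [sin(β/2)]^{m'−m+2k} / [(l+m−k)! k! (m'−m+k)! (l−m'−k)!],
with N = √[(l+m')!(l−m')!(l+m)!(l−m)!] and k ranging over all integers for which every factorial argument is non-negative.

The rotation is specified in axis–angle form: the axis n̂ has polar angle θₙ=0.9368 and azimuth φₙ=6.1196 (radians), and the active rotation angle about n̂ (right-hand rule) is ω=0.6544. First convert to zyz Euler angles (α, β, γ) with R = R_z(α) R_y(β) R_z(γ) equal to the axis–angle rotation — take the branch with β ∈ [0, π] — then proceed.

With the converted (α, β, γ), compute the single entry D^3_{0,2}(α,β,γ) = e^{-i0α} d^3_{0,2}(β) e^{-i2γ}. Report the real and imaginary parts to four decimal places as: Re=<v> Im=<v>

Axis–angle → zyz. n̂ = (sinθₙcosφₙ, sinθₙsinφₙ, cosθₙ) = (+0.794911, -0.131208, +0.592369), ω = 0.6544.
R = I cosω + sinω [n̂]ₓ + (1−cosω) n̂n̂ᵀ gives
  R = [+0.923952, -0.382112, +0.017413; +0.339018, +0.796970, -0.499906; +0.177142, +0.467792, +0.865905]
β = atan2(√(R₁₃²+R₂₃²), R₃₃) = 0.523840; α = atan2(R₂₃, R₁₃) mod 2π = 4.747208; γ = atan2(R₃₂, −R₃₁) mod 2π = 1.932786
First d^3_{0,2}(β=0.5238), then the phase factors e^{-i(0)α} and e^{-i(2)γ}:
With c≡cos(β/2)=0.965895 and s≡sin(β/2)=0.258935, N=[6·6·120·1]^{1/2}=65.726707
k∈{2,3} keeps every argument non-negative
  k=2: (−1)^0·65.7267/(12)·0.9659^4·0.2589^2 = +0.319641
  k=3: (−1)^1·65.7267/(12)·0.9659^2·0.2589^4 = -0.022971
d^3_{0,2}(0.5238) = +0.319641 -0.022971 = +0.296670
D = (+1.000000+0.000000i)·(+0.296670)·(-0.749175+0.662372i) = -0.222258+0.196506i

Re=-0.2223 Im=0.1965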